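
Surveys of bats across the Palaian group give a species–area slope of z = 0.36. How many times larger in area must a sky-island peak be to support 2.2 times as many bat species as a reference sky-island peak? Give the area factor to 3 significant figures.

8.94

(A₂/A₁)^0.36 = 2.2, so A₂/A₁ = 2.2^(1/0.36) = 2.2^2.778
ln(A₂/A₁) = ln 2.2 / 0.36 = 0.7885 / 0.36 = 2.1902
A₂/A₁ = e^2.1902 ≈ 8.937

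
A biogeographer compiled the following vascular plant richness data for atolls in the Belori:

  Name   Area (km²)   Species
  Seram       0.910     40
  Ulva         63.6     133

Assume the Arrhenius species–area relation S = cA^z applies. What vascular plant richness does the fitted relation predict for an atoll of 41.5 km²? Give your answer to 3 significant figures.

118

z = ln(133/40) / ln(63.6/0.91) = 1.2015 / 4.2469 = 0.2829
c = 40 / 0.91^0.2829 = 40 / 0.9737 = 41.08
S₃ = 41.08 × 41.5^0.2829 = 41.08 × 2.869 ≈ 117.9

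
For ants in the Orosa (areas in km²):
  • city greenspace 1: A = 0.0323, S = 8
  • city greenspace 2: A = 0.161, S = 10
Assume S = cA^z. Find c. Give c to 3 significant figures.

z = ln(S₂/S₁) / ln(A₂/A₁) = ln(10/8) / ln(0.161/0.0323) = 0.2231 / 1.6063 = 0.1389
c = S₁ / A₁^z = 8 / 0.0323^0.1389 = 8 / 0.6207 = 12.89

12.9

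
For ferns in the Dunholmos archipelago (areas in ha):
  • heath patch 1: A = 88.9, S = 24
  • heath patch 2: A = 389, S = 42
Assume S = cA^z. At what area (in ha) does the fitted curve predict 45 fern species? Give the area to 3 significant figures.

z = ln(42/24) / ln(389/88.9) = 0.5596 / 1.4761 = 0.3791
c = 24 / 88.9^0.3791 = 24 / 5.481 = 4.379
A = (45/4.379)^(1/0.3791) ⇒ ln A = ln(10.28)/0.3791 = 6.1456
A = e^6.1456 ≈ 466.6 ha

467 ha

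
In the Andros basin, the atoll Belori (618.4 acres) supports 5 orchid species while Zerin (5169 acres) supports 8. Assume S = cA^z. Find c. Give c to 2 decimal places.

z = ln(S₂/S₁) / ln(A₂/A₁) = ln(8/5) / ln(5169/618.4) = 0.4700 / 2.1233 = 0.2214
c = S₁ / A₁^z = 5 / 618.4^0.2214 = 5 / 4.148 = 1.205

1.21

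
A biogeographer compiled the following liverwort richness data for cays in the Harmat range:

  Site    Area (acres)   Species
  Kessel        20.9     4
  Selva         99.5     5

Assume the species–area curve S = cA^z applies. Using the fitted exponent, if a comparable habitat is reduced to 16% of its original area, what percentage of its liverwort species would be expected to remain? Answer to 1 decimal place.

76.9%

z = ln(5/4) / ln(99.5/20.9) = 0.2231 / 1.5604 = 0.1430
S_new/S_old = (A_new/A_old)^z = 0.16^0.1430 = exp(0.1430 × -1.8326) = 0.7695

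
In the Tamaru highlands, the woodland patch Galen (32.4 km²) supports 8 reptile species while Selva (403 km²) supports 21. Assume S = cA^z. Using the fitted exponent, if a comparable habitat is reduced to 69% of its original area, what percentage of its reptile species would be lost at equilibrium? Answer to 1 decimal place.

z = ln(21/8) / ln(403/32.4) = 0.9651 / 2.5208 = 0.3829
S_new/S_old = (A_new/A_old)^z = 0.69^0.3829 = exp(0.3829 × -0.3711) = 0.8676
Fraction lost = 1 − 0.8676 = 0.1324

13.2%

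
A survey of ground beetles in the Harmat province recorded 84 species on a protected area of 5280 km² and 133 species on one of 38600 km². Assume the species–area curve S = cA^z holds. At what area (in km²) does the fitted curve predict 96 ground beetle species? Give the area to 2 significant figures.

9400 km²

z = ln(133/84) / ln(38600/5280) = 0.4595 / 1.9893 = 0.2310
c = 84 / 5280^0.2310 = 84 / 7.243 = 11.6
A = (96/11.6)^(1/0.2310) ⇒ ln A = ln(8.278)/0.2310 = 9.1497
A = e^9.1497 ≈ 9412 km²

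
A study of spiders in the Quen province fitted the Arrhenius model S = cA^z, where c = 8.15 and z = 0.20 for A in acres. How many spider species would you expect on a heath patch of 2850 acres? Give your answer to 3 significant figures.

40.0

S = 8.15 × 2850^0.2
ln S = ln 8.15 + 0.2 × ln 2850 = 2.0980 + 0.2 × 7.9551 = 3.6890
S = e^3.6890 ≈ 40.01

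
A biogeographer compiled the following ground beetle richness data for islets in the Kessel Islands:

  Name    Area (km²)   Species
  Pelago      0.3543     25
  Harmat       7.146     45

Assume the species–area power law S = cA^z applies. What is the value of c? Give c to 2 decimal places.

30.63

z = ln(S₂/S₁) / ln(A₂/A₁) = ln(45/25) / ln(7.146/0.3543) = 0.5878 / 3.0042 = 0.1957
c = S₁ / A₁^z = 25 / 0.3543^0.1957 = 25 / 0.8163 = 30.63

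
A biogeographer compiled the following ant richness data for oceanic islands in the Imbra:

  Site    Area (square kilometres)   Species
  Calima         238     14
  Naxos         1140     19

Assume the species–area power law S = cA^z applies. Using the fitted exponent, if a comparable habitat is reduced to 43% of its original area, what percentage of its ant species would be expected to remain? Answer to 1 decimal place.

z = ln(19/14) / ln(1140/238) = 0.3054 / 1.5665 = 0.1949
S_new/S_old = (A_new/A_old)^z = 0.43^0.1949 = exp(0.1949 × -0.8440) = 0.8483

84.8%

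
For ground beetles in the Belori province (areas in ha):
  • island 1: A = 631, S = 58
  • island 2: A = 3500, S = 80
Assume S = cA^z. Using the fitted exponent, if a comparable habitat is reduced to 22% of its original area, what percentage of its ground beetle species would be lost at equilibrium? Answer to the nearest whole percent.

z = ln(80/58) / ln(3500/631) = 0.3216 / 1.7132 = 0.1877
S_new/S_old = (A_new/A_old)^z = 0.22^0.1877 = exp(0.1877 × -1.5141) = 0.7526
Fraction lost = 1 − 0.7526 = 0.2474

25%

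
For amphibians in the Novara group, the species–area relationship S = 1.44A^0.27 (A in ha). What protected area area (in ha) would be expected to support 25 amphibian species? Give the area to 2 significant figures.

25 = 1.44 × A^0.27  ⇒  A^0.27 = 25/1.44 = 17.36
ln A = ln(17.36) / 0.27 = 2.8542 / 0.27 = 10.5712
A = e^10.5712 ≈ 38997 ha

39000 ha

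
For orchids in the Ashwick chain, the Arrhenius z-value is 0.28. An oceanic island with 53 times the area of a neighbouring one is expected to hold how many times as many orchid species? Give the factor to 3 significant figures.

S₂/S₁ = (A₂/A₁)^z = 53^0.28
ln(S₂/S₁) = 0.28 × ln 53 = 0.28 × 3.9703 = 1.1117
S₂/S₁ = e^1.1117 ≈ 3.039

3.04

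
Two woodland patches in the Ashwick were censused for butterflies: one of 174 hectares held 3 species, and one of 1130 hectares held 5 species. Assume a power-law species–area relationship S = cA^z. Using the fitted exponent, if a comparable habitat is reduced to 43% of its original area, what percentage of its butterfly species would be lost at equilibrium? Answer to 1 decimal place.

20.6%

z = ln(5/3) / ln(1130/174) = 0.5108 / 1.8709 = 0.2730
S_new/S_old = (A_new/A_old)^z = 0.43^0.2730 = exp(0.2730 × -0.8440) = 0.7942
Fraction lost = 1 − 0.7942 = 0.2058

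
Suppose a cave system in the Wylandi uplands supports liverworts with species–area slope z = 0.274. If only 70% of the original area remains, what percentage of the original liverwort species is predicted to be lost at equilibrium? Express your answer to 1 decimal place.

9.3%

S_new/S_old = (A_new/A_old)^z = 0.7^0.274
= exp(0.274 × ln 0.7) = exp(0.274 × -0.3567) = exp(-0.0977) ≈ 0.9069
Fraction lost = 1 − 0.9069 = 0.09311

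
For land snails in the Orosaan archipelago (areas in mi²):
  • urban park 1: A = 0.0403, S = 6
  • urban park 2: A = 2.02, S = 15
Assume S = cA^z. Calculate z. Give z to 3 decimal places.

Taking logs: ln S = ln c + z ln A, so z = (ln S₂ − ln S₁)/(ln A₂ − ln A₁).
z = ln(15/6) / ln(2.02/0.0403) = ln(2.5) / ln(50.12) = 0.9163 / 3.9145 = 0.2341

0.234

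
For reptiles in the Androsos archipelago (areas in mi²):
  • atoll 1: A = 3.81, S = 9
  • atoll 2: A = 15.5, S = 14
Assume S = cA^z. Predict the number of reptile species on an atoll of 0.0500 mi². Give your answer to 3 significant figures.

2.30

z = ln(14/9) / ln(15.5/3.81) = 0.4418 / 1.4032 = 0.3149
c = 9 / 3.81^0.3149 = 9 / 1.524 = 5.906
S₃ = 5.906 × 0.05^0.3149 = 5.906 × 0.3894 ≈ 2.3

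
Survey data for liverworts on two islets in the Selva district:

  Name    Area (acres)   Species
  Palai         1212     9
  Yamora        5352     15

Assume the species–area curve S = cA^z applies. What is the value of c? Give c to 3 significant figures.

0.783

z = ln(S₂/S₁) / ln(A₂/A₁) = ln(15/9) / ln(5352/1212) = 0.5108 / 1.4852 = 0.3439
c = S₁ / A₁^z = 9 / 1212^0.3439 = 9 / 11.5 = 0.7829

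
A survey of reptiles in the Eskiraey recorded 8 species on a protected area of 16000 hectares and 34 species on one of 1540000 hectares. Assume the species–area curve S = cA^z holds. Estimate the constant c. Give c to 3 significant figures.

z = ln(S₂/S₁) / ln(A₂/A₁) = ln(34/8) / ln(1540000/16000) = 1.4469 / 4.5669 = 0.3168
c = S₁ / A₁^z = 8 / 16000^0.3168 = 8 / 21.48 = 0.3725

0.372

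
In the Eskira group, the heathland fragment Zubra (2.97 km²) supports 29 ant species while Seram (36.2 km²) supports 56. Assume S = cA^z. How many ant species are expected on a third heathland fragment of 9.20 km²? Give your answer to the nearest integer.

z = ln(56/29) / ln(36.2/2.97) = 0.6581 / 2.5005 = 0.2632
c = 29 / 2.97^0.2632 = 29 / 1.332 = 21.78
S₃ = 21.78 × 9.2^0.2632 = 21.78 × 1.793 ≈ 39.05

39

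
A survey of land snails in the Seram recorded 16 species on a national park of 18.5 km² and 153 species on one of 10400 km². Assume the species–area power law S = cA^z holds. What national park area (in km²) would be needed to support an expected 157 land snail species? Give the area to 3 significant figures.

z = ln(153/16) / ln(10400/18.5) = 2.2578 / 6.3318 = 0.3566
c = 16 / 18.5^0.3566 = 16 / 2.83 = 5.653
A = (157/5.653)^(1/0.3566) ⇒ ln A = ln(27.77)/0.3566 = 9.3219
A = e^9.3219 ≈ 11181 km²

11200 km²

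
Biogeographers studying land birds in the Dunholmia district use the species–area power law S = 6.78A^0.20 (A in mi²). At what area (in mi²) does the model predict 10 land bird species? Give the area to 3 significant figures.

6.98 mi²

10 = 6.78 × A^0.2  ⇒  A^0.2 = 10/6.78 = 1.475
ln A = ln(1.475) / 0.2 = 0.3886 / 0.2 = 1.9430
A = e^1.9430 ≈ 6.98 mi²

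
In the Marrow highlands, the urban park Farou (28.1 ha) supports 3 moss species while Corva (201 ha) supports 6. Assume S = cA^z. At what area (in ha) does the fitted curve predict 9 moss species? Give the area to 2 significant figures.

z = ln(6/3) / ln(201/28.1) = 0.6931 / 1.9675 = 0.3523
c = 3 / 28.1^0.3523 = 3 / 3.239 = 0.9263
A = (9/0.9263)^(1/0.3523) ⇒ ln A = ln(9.716)/0.3523 = 6.4542
A = e^6.4542 ≈ 635.4 ha

640 ha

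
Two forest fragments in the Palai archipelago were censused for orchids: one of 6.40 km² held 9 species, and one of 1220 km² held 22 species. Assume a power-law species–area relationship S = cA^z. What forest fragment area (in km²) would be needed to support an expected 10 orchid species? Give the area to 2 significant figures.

z = ln(22/9) / ln(1220/6.4) = 0.8938 / 5.2503 = 0.1702
c = 9 / 6.4^0.1702 = 9 / 1.372 = 6.561
A = (10/6.561)^(1/0.1702) ⇒ ln A = ln(1.524)/0.1702 = 2.4752
A = e^2.4752 ≈ 11.88 km²

12 km²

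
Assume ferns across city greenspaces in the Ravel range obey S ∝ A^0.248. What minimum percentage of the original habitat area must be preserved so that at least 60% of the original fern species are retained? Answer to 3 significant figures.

Need (A_new/A_old)^0.248 = 0.6, so A_new/A_old = 0.6^(1/0.248) = 0.6^4.032
ln(A_new/A_old) = ln 0.6 / 0.248 = -0.5108 / 0.248 = -2.0598
A_new/A_old = e^-2.0598 ≈ 0.1275

12.7%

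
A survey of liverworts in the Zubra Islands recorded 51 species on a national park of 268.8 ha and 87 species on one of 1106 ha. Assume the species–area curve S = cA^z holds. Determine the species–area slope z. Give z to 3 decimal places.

0.378

Taking logs: ln S = ln c + z ln A, so z = (ln S₂ − ln S₁)/(ln A₂ − ln A₁).
z = ln(87/51) / ln(1106/268.8) = ln(1.706) / ln(4.115) = 0.5341 / 1.4145 = 0.3776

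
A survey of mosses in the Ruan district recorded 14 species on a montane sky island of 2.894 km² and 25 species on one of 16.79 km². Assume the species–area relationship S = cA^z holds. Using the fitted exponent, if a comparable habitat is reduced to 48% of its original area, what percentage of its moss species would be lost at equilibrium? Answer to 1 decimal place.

21.5%

z = ln(25/14) / ln(16.79/2.894) = 0.5798 / 1.7581 = 0.3298
S_new/S_old = (A_new/A_old)^z = 0.48^0.3298 = exp(0.3298 × -0.7340) = 0.785
Fraction lost = 1 − 0.785 = 0.215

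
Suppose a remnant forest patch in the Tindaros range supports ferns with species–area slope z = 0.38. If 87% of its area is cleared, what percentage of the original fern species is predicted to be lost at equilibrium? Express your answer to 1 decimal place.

S_new/S_old = (A_new/A_old)^z = 0.13^0.38
= exp(0.38 × ln 0.13) = exp(0.38 × -2.0402) = exp(-0.7753) ≈ 0.4606
Fraction lost = 1 − 0.4606 = 0.5394

53.9%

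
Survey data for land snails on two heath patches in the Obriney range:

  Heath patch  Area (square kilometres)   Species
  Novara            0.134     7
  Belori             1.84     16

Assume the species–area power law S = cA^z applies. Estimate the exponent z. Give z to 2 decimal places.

Taking logs: ln S = ln c + z ln A, so z = (ln S₂ − ln S₁)/(ln A₂ − ln A₁).
z = ln(16/7) / ln(1.84/0.134) = ln(2.286) / ln(13.73) = 0.8267 / 2.6197 = 0.3156

0.32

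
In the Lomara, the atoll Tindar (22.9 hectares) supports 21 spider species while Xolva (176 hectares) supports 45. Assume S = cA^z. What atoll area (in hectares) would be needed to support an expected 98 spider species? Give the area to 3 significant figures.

1410 hectares

z = ln(45/21) / ln(176/22.9) = 0.7621 / 2.0393 = 0.3737
c = 21 / 22.9^0.3737 = 21 / 3.223 = 6.517
A = (98/6.517)^(1/0.3737) ⇒ ln A = ln(15.04)/0.3737 = 7.2531
A = e^7.2531 ≈ 1412 hectares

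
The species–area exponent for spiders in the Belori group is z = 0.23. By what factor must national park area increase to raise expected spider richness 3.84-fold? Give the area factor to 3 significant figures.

(A₂/A₁)^0.23 = 3.84, so A₂/A₁ = 3.84^(1/0.23) = 3.84^4.348
ln(A₂/A₁) = ln 3.84 / 0.23 = 1.3455 / 0.23 = 5.8499
A₂/A₁ = e^5.8499 ≈ 347.2

347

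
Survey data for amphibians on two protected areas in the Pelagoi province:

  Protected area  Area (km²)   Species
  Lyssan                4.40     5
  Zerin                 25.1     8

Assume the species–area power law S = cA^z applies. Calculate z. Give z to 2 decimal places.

Taking logs: ln S = ln c + z ln A, so z = (ln S₂ − ln S₁)/(ln A₂ − ln A₁).
z = ln(8/5) / ln(25.1/4.4) = ln(1.6) / ln(5.705) = 0.4700 / 1.7413 = 0.2699

0.27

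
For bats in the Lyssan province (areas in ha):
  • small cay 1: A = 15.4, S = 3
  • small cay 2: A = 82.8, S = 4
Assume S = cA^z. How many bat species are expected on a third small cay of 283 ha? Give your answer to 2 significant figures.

4.9

z = ln(4/3) / ln(82.8/15.4) = 0.2877 / 1.6821 = 0.1710
c = 3 / 15.4^0.1710 = 3 / 1.596 = 1.879
S₃ = 1.879 × 283^0.1710 = 1.879 × 2.626 ≈ 4.936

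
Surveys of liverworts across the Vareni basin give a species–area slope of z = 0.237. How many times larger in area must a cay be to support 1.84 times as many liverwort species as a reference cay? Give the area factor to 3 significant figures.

13.1

(A₂/A₁)^0.237 = 1.84, so A₂/A₁ = 1.84^(1/0.237) = 1.84^4.219
ln(A₂/A₁) = ln 1.84 / 0.237 = 0.6098 / 0.237 = 2.5729
A₂/A₁ = e^2.5729 ≈ 13.1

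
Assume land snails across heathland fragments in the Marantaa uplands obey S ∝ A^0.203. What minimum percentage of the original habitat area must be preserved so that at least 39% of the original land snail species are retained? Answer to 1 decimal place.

1.0%

Need (A_new/A_old)^0.203 = 0.39, so A_new/A_old = 0.39^(1/0.203) = 0.39^4.926
ln(A_new/A_old) = ln 0.39 / 0.203 = -0.9416 / 0.203 = -4.6385
A_new/A_old = e^-4.6385 ≈ 0.009673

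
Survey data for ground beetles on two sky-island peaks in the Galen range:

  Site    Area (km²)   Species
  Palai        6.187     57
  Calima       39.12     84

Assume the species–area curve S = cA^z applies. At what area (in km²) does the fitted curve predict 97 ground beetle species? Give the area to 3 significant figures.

z = ln(84/57) / ln(39.12/6.187) = 0.3878 / 1.8442 = 0.2103
c = 57 / 6.187^0.2103 = 57 / 1.467 = 38.86
A = (97/38.86)^(1/0.2103) ⇒ ln A = ln(2.496)/0.2103 = 4.3510
A = e^4.3510 ≈ 77.55 km²

77.6 km²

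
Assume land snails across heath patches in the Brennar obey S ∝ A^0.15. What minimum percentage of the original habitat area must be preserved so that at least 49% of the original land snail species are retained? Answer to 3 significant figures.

Need (A_new/A_old)^0.15 = 0.49, so A_new/A_old = 0.49^(1/0.15) = 0.49^6.667
ln(A_new/A_old) = ln 0.49 / 0.15 = -0.7133 / 0.15 = -4.7557
A_new/A_old = e^-4.7557 ≈ 0.008603

0.860%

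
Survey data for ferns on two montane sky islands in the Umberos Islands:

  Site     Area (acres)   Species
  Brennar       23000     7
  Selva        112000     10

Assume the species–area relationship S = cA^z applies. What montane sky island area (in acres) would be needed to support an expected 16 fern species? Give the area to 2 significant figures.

900000 acres

z = ln(10/7) / ln(112000/23000) = 0.3567 / 1.5830 = 0.2253
c = 7 / 23000^0.2253 = 7 / 9.611 = 0.7283
A = (16/0.7283)^(1/0.2253) ⇒ ln A = ln(21.97)/0.2253 = 13.7122
A = e^13.7122 ≈ 901881 acres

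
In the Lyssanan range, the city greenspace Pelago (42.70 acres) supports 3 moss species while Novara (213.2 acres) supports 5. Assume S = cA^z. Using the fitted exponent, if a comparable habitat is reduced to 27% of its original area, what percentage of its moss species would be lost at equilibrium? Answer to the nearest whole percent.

z = ln(5/3) / ln(213.2/42.7) = 0.5108 / 1.6080 = 0.3177
S_new/S_old = (A_new/A_old)^z = 0.27^0.3177 = exp(0.3177 × -1.3093) = 0.6597
Fraction lost = 1 − 0.6597 = 0.3403

34%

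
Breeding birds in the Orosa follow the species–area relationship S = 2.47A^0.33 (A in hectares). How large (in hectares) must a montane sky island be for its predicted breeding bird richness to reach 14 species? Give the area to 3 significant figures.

14 = 2.47 × A^0.33  ⇒  A^0.33 = 14/2.47 = 5.668
ln A = ln(5.668) / 0.33 = 1.7348 / 0.33 = 5.2571
A = e^5.2571 ≈ 191.9 hectares

192 hectares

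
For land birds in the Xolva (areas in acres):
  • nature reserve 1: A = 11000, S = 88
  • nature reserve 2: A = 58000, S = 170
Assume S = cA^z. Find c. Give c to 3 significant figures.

2.21

z = ln(S₂/S₁) / ln(A₂/A₁) = ln(170/88) / ln(58000/11000) = 0.6585 / 1.6625 = 0.3961
c = S₁ / A₁^z = 88 / 11000^0.3961 = 88 / 39.87 = 2.207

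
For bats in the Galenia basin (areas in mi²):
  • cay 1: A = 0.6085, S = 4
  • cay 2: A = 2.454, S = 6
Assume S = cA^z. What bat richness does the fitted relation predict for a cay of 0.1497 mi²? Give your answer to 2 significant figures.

z = ln(6/4) / ln(2.454/0.6085) = 0.4055 / 1.3945 = 0.2908
c = 4 / 0.6085^0.2908 = 4 / 0.8655 = 4.622
S₃ = 4.622 × 0.1497^0.2908 = 4.622 × 0.5757 ≈ 2.661

2.7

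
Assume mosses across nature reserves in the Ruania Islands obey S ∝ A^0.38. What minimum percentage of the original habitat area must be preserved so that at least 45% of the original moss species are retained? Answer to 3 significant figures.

Need (A_new/A_old)^0.38 = 0.45, so A_new/A_old = 0.45^(1/0.38) = 0.45^2.632
ln(A_new/A_old) = ln 0.45 / 0.38 = -0.7985 / 0.38 = -2.1013
A_new/A_old = e^-2.1013 ≈ 0.1223

12.2%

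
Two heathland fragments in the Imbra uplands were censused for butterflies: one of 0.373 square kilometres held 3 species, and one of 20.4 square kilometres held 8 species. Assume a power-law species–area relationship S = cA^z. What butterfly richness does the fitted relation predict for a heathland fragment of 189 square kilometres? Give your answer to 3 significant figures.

13.8

z = ln(8/3) / ln(20.4/0.373) = 0.9808 / 4.0017 = 0.2451
c = 3 / 0.373^0.2451 = 3 / 0.7853 = 3.82
S₃ = 3.82 × 189^0.2451 = 3.82 × 3.614 ≈ 13.81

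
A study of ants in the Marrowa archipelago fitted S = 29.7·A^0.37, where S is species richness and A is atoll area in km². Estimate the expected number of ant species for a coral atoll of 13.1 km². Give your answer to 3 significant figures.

S = 29.7 × 13.1^0.37
ln S = ln 29.7 + 0.37 × ln 13.1 = 3.3911 + 0.37 × 2.5726 = 4.3430
S = e^4.3430 ≈ 76.94

76.9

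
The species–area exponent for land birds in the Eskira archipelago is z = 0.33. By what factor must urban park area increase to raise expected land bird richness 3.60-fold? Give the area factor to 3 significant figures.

48.5

(A₂/A₁)^0.33 = 3.6, so A₂/A₁ = 3.6^(1/0.33) = 3.6^3.03
ln(A₂/A₁) = ln 3.6 / 0.33 = 1.2809 / 0.33 = 3.8816
A₂/A₁ = e^3.8816 ≈ 48.5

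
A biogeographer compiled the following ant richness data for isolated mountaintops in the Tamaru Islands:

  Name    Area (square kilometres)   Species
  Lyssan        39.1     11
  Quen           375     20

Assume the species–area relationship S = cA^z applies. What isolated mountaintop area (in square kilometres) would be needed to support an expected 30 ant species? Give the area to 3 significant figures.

1740 square kilometres

z = ln(20/11) / ln(375/39.1) = 0.5978 / 2.2608 = 0.2644
c = 11 / 39.1^0.2644 = 11 / 2.637 = 4.172
A = (30/4.172)^(1/0.2644) ⇒ ln A = ln(7.19)/0.2644 = 7.4602
A = e^7.4602 ≈ 1738 square kilometres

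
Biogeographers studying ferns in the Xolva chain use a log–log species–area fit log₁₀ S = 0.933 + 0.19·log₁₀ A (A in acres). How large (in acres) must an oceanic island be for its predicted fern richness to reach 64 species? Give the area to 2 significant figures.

64 = 8.57 × A^0.19  ⇒  A^0.19 = 64/8.57 = 7.468
ln A = ln(7.468) / 0.19 = 2.0106 / 0.19 = 10.5820
A = e^10.5820 ≈ 39417 acres

39000 acres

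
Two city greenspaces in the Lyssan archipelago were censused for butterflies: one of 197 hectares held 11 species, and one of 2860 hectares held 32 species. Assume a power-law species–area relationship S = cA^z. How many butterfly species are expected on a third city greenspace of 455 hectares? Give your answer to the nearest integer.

15

z = ln(32/11) / ln(2860/197) = 1.0678 / 2.6754 = 0.3991
c = 11 / 197^0.3991 = 11 / 8.238 = 1.335
S₃ = 1.335 × 455^0.3991 = 1.335 × 11.51 ≈ 15.36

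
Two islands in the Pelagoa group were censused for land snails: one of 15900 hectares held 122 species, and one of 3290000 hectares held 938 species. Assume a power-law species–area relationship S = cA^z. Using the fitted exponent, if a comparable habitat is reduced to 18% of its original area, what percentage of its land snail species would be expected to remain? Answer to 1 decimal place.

z = ln(938/122) / ln(3290000/15900) = 2.0397 / 5.3323 = 0.3825
S_new/S_old = (A_new/A_old)^z = 0.18^0.3825 = exp(0.3825 × -1.7148) = 0.519

51.9%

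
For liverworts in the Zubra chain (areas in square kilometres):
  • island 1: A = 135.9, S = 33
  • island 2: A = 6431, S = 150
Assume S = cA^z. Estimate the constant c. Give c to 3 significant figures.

z = ln(S₂/S₁) / ln(A₂/A₁) = ln(150/33) / ln(6431/135.9) = 1.5141 / 3.8570 = 0.3926
c = S₁ / A₁^z = 33 / 135.9^0.3926 = 33 / 6.878 = 4.798

4.80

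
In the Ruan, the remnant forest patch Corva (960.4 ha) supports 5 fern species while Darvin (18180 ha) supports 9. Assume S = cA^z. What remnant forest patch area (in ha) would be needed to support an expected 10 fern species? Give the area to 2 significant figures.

31000 ha

z = ln(9/5) / ln(18180/960.4) = 0.5878 / 2.9407 = 0.1999
c = 5 / 960.4^0.1999 = 5 / 3.946 = 1.267
A = (10/1.267)^(1/0.1999) ⇒ ln A = ln(7.891)/0.1999 = 10.3352
A = e^10.3352 ≈ 30798 ha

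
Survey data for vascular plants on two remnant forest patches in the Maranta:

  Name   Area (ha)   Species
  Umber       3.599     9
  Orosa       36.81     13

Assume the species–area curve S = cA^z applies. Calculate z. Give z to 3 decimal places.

Taking logs: ln S = ln c + z ln A, so z = (ln S₂ − ln S₁)/(ln A₂ − ln A₁).
z = ln(13/9) / ln(36.81/3.599) = ln(1.444) / ln(10.23) = 0.3677 / 2.3251 = 0.1582

0.158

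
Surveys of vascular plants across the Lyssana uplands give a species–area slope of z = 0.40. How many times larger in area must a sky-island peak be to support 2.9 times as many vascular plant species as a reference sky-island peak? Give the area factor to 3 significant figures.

14.3

(A₂/A₁)^0.4 = 2.9, so A₂/A₁ = 2.9^(1/0.4) = 2.9^2.5
ln(A₂/A₁) = ln 2.9 / 0.4 = 1.0647 / 0.4 = 2.6618
A₂/A₁ = e^2.6618 ≈ 14.32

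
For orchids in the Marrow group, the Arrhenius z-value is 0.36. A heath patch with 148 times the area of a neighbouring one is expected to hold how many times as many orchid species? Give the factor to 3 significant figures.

S₂/S₁ = (A₂/A₁)^z = 148^0.36
ln(S₂/S₁) = 0.36 × ln 148 = 0.36 × 4.9972 = 1.7990
S₂/S₁ = e^1.7990 ≈ 6.044

6.04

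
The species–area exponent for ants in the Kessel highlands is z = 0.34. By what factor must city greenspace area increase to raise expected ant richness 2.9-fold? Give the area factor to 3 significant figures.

(A₂/A₁)^0.34 = 2.9, so A₂/A₁ = 2.9^(1/0.34) = 2.9^2.941
ln(A₂/A₁) = ln 2.9 / 0.34 = 1.0647 / 0.34 = 3.1315
A₂/A₁ = e^3.1315 ≈ 22.91

22.9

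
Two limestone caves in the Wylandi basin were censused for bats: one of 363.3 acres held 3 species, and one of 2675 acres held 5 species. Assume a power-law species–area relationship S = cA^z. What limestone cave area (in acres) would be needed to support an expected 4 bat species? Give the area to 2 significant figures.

1100 acres

z = ln(5/3) / ln(2675/363.3) = 0.5108 / 1.9965 = 0.2559
c = 3 / 363.3^0.2559 = 3 / 4.519 = 0.6638
A = (4/0.6638)^(1/0.2559) ⇒ ln A = ln(6.026)/0.2559 = 7.0196
A = e^7.0196 ≈ 1118 acres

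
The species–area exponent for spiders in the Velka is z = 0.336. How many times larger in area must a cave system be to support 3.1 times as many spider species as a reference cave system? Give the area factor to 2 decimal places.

(A₂/A₁)^0.336 = 3.1, so A₂/A₁ = 3.1^(1/0.336) = 3.1^2.976
ln(A₂/A₁) = ln 3.1 / 0.336 = 1.1314 / 0.336 = 3.3673
A₂/A₁ = e^3.3673 ≈ 29

29.00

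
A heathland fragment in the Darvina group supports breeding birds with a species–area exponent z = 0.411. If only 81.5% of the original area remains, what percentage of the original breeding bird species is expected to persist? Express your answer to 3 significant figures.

91.9%

S_new/S_old = (A_new/A_old)^z = 0.815^0.411
= exp(0.411 × ln 0.815) = exp(0.411 × -0.2046) = exp(-0.0841) ≈ 0.9194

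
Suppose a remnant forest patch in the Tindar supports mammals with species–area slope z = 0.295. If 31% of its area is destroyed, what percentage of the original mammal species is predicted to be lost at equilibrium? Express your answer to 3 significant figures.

10.4%

S_new/S_old = (A_new/A_old)^z = 0.69^0.295
= exp(0.295 × ln 0.69) = exp(0.295 × -0.3711) = exp(-0.1095) ≈ 0.8963
Fraction lost = 1 − 0.8963 = 0.1037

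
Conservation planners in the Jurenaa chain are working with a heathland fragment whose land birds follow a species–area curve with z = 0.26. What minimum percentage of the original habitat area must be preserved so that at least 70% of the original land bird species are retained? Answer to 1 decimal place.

Need (A_new/A_old)^0.26 = 0.7, so A_new/A_old = 0.7^(1/0.26) = 0.7^3.846
ln(A_new/A_old) = ln 0.7 / 0.26 = -0.3567 / 0.26 = -1.3718
A_new/A_old = e^-1.3718 ≈ 0.2536

25.4%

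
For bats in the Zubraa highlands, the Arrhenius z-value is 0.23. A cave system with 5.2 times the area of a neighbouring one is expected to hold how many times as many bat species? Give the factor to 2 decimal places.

S₂/S₁ = (A₂/A₁)^z = 5.2^0.23
ln(S₂/S₁) = 0.23 × ln 5.2 = 0.23 × 1.6487 = 0.3792
S₂/S₁ = e^0.3792 ≈ 1.461

1.46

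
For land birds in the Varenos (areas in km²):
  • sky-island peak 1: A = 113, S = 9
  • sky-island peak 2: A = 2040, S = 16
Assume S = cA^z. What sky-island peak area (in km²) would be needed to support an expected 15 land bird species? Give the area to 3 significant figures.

1470 km²

z = ln(16/9) / ln(2040/113) = 0.5754 / 2.8933 = 0.1989
c = 9 / 113^0.1989 = 9 / 2.56 = 3.515
A = (15/3.515)^(1/0.1989) ⇒ ln A = ln(4.267)/0.1989 = 7.2962
A = e^7.2962 ≈ 1475 km²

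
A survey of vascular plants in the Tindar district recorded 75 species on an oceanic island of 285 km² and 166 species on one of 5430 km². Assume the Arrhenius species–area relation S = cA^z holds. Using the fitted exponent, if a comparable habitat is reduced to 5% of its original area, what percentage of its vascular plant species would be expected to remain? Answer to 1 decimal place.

44.6%

z = ln(166/75) / ln(5430/285) = 0.7945 / 2.9472 = 0.2696
S_new/S_old = (A_new/A_old)^z = 0.05^0.2696 = exp(0.2696 × -2.9957) = 0.4459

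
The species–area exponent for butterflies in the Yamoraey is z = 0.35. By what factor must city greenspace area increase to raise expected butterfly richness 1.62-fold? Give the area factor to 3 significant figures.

(A₂/A₁)^0.35 = 1.62, so A₂/A₁ = 1.62^(1/0.35) = 1.62^2.857
ln(A₂/A₁) = ln 1.62 / 0.35 = 0.4824 / 0.35 = 1.3784
A₂/A₁ = e^1.3784 ≈ 3.968

3.97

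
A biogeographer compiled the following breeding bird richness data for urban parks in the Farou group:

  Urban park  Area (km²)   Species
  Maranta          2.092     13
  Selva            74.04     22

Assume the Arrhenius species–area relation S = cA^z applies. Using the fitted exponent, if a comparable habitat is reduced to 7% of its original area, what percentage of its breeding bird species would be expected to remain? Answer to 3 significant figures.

z = ln(22/13) / ln(74.04/2.092) = 0.5261 / 3.5665 = 0.1475
S_new/S_old = (A_new/A_old)^z = 0.07^0.1475 = exp(0.1475 × -2.6593) = 0.6755

67.6%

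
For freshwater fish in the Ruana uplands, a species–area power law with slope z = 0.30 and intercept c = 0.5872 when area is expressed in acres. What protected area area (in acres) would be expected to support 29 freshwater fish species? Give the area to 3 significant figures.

442000 acres

29 = 0.5872 × A^0.3  ⇒  A^0.3 = 29/0.5872 = 49.39
ln A = ln(49.39) / 0.3 = 3.8997 / 0.3 = 12.9990
A = e^12.9990 ≈ 441950 acres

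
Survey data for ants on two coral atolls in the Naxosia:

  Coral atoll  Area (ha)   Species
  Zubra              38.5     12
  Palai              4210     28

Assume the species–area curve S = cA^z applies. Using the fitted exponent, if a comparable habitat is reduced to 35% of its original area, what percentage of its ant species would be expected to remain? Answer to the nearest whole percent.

z = ln(28/12) / ln(4210/38.5) = 0.8473 / 4.6946 = 0.1805
S_new/S_old = (A_new/A_old)^z = 0.35^0.1805 = exp(0.1805 × -1.0498) = 0.8274

83%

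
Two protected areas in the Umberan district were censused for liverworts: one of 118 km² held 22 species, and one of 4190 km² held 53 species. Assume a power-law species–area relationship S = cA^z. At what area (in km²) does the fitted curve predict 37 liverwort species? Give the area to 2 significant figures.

970 km²

z = ln(53/22) / ln(4190/118) = 0.8792 / 3.5698 = 0.2463
c = 22 / 118^0.2463 = 22 / 3.238 = 6.794
A = (37/6.794)^(1/0.2463) ⇒ ln A = ln(5.446)/0.2463 = 6.8814
A = e^6.8814 ≈ 974 km²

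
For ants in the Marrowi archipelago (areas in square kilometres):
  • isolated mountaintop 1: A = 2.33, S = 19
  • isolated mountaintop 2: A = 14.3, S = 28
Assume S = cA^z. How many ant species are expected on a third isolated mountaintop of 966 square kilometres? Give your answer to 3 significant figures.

68.9

z = ln(28/19) / ln(14.3/2.33) = 0.3878 / 1.8144 = 0.2137
c = 19 / 2.33^0.2137 = 19 / 1.198 = 15.86
S₃ = 15.86 × 966^0.2137 = 15.86 × 4.344 ≈ 68.89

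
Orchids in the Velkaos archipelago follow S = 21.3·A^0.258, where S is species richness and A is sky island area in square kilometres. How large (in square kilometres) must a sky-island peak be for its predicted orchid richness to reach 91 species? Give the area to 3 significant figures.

278 square kilometres

91 = 21.3 × A^0.258  ⇒  A^0.258 = 91/21.3 = 4.272
ln A = ln(4.272) / 0.258 = 1.4522 / 0.258 = 5.6285
A = e^5.6285 ≈ 278.2 square kilometres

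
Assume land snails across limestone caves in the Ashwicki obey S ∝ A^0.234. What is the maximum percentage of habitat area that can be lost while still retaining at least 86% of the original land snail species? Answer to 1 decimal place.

47.5%

Need (A_new/A_old)^0.234 = 0.86, so A_new/A_old = 0.86^(1/0.234) = 0.86^4.274
ln(A_new/A_old) = ln 0.86 / 0.234 = -0.1508 / 0.234 = -0.6445
A_new/A_old = e^-0.6445 ≈ 0.5249
Fraction that can be lost = 1 − 0.5249 = 0.4751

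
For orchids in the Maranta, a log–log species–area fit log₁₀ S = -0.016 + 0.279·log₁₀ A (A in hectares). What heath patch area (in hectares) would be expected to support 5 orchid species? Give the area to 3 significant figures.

5 = 0.9638 × A^0.279  ⇒  A^0.279 = 5/0.9638 = 5.188
ln A = ln(5.188) / 0.279 = 1.6463 / 0.279 = 5.9006
A = e^5.9006 ≈ 365.3 hectares

365 hectares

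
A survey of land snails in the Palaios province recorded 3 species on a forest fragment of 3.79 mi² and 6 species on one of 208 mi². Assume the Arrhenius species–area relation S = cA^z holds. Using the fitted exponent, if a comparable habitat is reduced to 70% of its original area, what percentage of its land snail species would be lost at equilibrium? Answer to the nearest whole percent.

6%

z = ln(6/3) / ln(208/3.79) = 0.6931 / 4.0052 = 0.1731
S_new/S_old = (A_new/A_old)^z = 0.7^0.1731 = exp(0.1731 × -0.3567) = 0.9401
Fraction lost = 1 − 0.9401 = 0.05986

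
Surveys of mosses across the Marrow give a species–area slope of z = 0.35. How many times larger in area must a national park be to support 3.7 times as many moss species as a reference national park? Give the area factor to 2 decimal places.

(A₂/A₁)^0.35 = 3.7, so A₂/A₁ = 3.7^(1/0.35) = 3.7^2.857
ln(A₂/A₁) = ln 3.7 / 0.35 = 1.3083 / 0.35 = 3.7381
A₂/A₁ = e^3.7381 ≈ 42.02

42.02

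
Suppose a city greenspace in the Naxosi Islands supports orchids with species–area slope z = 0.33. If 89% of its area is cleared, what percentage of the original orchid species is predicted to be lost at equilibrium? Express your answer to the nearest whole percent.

52%

S_new/S_old = (A_new/A_old)^z = 0.11^0.33
= exp(0.33 × ln 0.11) = exp(0.33 × -2.2073) = exp(-0.7284) ≈ 0.4827
Fraction lost = 1 − 0.4827 = 0.5173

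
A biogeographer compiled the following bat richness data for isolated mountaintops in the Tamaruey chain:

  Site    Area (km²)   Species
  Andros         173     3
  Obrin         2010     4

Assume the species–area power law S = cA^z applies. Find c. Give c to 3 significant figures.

z = ln(S₂/S₁) / ln(A₂/A₁) = ln(4/3) / ln(2010/173) = 0.2877 / 2.4526 = 0.1173
c = S₁ / A₁^z = 3 / 173^0.1173 = 3 / 1.83 = 1.639

1.64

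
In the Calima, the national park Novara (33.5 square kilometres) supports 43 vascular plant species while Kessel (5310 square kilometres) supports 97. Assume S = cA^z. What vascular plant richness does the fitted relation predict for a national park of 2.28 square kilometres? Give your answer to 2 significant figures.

28

z = ln(97/43) / ln(5310/33.5) = 0.8135 / 5.0658 = 0.1606
c = 43 / 33.5^0.1606 = 43 / 1.758 = 24.47
S₃ = 24.47 × 2.28^0.1606 = 24.47 × 1.142 ≈ 27.93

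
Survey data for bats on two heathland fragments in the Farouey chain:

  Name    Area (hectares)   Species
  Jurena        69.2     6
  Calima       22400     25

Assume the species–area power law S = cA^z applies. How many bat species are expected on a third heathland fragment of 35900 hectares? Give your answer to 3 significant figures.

z = ln(25/6) / ln(22400/69.2) = 1.4271 / 5.7798 = 0.2469
c = 6 / 69.2^0.2469 = 6 / 2.847 = 2.108
S₃ = 2.108 × 35900^0.2469 = 2.108 × 13.33 ≈ 28.09

28.1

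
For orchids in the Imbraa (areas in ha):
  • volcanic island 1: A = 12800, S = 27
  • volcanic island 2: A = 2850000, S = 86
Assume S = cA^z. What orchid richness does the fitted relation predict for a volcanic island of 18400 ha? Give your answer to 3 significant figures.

29.2

z = ln(86/27) / ln(2850000/12800) = 1.1585 / 5.4056 = 0.2143
c = 27 / 12800^0.2143 = 27 / 7.59 = 3.557
S₃ = 3.557 × 18400^0.2143 = 3.557 × 8.204 ≈ 29.18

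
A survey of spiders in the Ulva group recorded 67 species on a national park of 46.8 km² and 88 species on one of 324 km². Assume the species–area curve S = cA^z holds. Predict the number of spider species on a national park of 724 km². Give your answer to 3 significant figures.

98.6

z = ln(88/67) / ln(324/46.8) = 0.2726 / 1.9349 = 0.1409
c = 67 / 46.8^0.1409 = 67 / 1.719 = 38.97
S₃ = 38.97 × 724^0.1409 = 38.97 × 2.529 ≈ 98.56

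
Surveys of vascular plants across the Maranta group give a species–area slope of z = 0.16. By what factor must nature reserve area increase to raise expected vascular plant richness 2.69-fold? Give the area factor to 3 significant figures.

(A₂/A₁)^0.16 = 2.69, so A₂/A₁ = 2.69^(1/0.16) = 2.69^6.25
ln(A₂/A₁) = ln 2.69 / 0.16 = 0.9895 / 0.16 = 6.1846
A₂/A₁ = e^6.1846 ≈ 485.2

485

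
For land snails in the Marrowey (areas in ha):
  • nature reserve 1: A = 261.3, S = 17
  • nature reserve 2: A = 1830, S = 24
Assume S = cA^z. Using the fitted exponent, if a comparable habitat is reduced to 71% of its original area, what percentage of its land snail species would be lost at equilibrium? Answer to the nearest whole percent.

z = ln(24/17) / ln(1830/261.3) = 0.3448 / 1.9464 = 0.1772
S_new/S_old = (A_new/A_old)^z = 0.71^0.1772 = exp(0.1772 × -0.3425) = 0.9411
Fraction lost = 1 − 0.9411 = 0.05887

6%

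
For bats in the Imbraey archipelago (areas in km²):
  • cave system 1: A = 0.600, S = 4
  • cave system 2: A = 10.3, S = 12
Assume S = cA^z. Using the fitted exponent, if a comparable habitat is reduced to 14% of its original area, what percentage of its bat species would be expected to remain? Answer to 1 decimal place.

46.8%

z = ln(12/4) / ln(10.3/0.6) = 1.0986 / 2.8430 = 0.3864
S_new/S_old = (A_new/A_old)^z = 0.14^0.3864 = exp(0.3864 × -1.9661) = 0.4678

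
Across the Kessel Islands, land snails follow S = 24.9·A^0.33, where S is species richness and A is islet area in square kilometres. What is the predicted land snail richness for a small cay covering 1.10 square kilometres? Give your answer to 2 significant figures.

S = 24.9 × 1.1^0.33
ln S = ln 24.9 + 0.33 × ln 1.1 = 3.2149 + 0.33 × 0.0953 = 3.2463
S = e^3.2463 ≈ 25.7

26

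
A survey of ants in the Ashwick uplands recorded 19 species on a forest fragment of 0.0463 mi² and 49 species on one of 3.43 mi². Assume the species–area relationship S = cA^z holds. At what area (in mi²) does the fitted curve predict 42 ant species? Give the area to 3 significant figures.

z = ln(49/19) / ln(3.43/0.0463) = 0.9474 / 4.3052 = 0.2201
c = 19 / 0.0463^0.2201 = 19 / 0.5086 = 37.36
A = (42/37.36)^(1/0.2201) ⇒ ln A = ln(1.124)/0.2201 = 0.5321
A = e^0.5321 ≈ 1.702 mi²

1.70 mi²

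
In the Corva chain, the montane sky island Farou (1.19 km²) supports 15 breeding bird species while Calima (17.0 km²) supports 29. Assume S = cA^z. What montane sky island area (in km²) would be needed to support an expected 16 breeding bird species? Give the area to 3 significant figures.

1.54 km²

z = ln(29/15) / ln(17/1.19) = 0.6592 / 2.6593 = 0.2479
c = 15 / 1.19^0.2479 = 15 / 1.044 = 14.37
A = (16/14.37)^(1/0.2479) ⇒ ln A = ln(1.114)/0.2479 = 0.4343
A = e^0.4343 ≈ 1.544 km²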